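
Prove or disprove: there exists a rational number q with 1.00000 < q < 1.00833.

Look for a denominator N such that an integer falls strictly between N·1.00000 and N·1.00833. N = 121 works: 121·1.00000 = 121.00000 < 122 < 122.00793 = 121·1.00833.
Dividing back, 1.00000 < 122/121 < 1.00833, and 122/121 is rational.

q = 122/121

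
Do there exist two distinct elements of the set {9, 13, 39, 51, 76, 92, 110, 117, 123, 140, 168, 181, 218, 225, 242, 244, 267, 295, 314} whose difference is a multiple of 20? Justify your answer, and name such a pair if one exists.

Reduce each element modulo 20: 9↦9, 13↦13, 39↦19, 51↦11, 76↦16, 92↦12, 110↦10, 117↦17, 123↦3, 140↦0, 168↦8, 181↦1, 218↦18, 225↦5, 242↦2, 244↦4, 267↦7, 295↦15, 314↦14.
These 19 residues are pairwise different, hence no difference of two elements is divisible by 20.

There is no such pair.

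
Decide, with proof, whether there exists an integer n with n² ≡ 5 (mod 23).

Apply Euler's criterion with the prime 23: 5 is a quadratic residue iff 5^11 ≡ 1 (mod 23), and a non-residue iff it is ≡ −1.
Repeated squaring mod 23: 5^2 = 25 ≡ 2; 5^4 ≡ 2² = 4 ≡ 4; 5^8 ≡ 4² = 16 ≡ 16.
Since 11 = 8 + 2 + 1, 5^11 ≡ 16 · 2 · 5; multiplying out mod 23: 16·2 = 32 ≡ 9, then 9·5 = 45 ≡ 22. Thus 5^11 ≡ 22 ≡ −1 (mod 23).
By Euler's criterion 5 is a quadratic non-residue mod 23: no n satisfies n² ≡ 5 (mod 23).

There is no such integer.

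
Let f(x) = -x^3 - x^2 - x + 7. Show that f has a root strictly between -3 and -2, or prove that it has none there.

f has no root in that interval.

Evaluate at the endpoints: f(-3) = 28, f(-2) = 13 — same sign (positive).
f'(x) = -3x^2 - 2x - 1 has discriminant (-2)² − 4·(-3)·(-1) = -8 < 0, so f' has no real roots and is negative for every real x.
So f is strictly decreasing; between -3 and -2 its values lie between f(-3) = 28 and f(-2) = 13, all positive. Therefore f has no root in (-3, -2).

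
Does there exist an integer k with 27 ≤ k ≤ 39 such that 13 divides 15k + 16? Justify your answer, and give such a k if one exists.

At k = 31 we get 15·31 + 16 = 481, and 481 = 13·37.

k = 31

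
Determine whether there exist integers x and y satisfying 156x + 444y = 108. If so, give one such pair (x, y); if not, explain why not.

x = 32, y = -11

gcd(156, 444) = 12, and 12 divides 108, so integer solutions exist.
Dividing through by 12 reduces the equation to 13x + 37y = 9.
Euclidean algorithm: 37 = 2·13 + 11, 13 = 1·11 + 2, 11 = 5·2 + 1, 2 = 2·1 + 0.
Working back up the chain: 1 = 11 − 5·2 = 11 − 5·(13 − 1·11) = −5·13 + 6·11 = −5·13 + 6·(37 − 2·13) = 6·37 − 17·13. So 13·(-17) + 37·6 = 1.
Scaling by 9 gives the particular solution (x, y) = (-153, 54).
Adding 5·37 to x and subtracting 5·13 from y gives the tidier solution (32, -11).
Indeed 156·32 + 444·(-11) = 4992 − 4884 = 108.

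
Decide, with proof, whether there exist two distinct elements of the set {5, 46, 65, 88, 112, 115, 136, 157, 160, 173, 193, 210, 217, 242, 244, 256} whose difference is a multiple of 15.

The pair (5, 65) works.

Reduce each element mod 15: 5↦5, 46↦1, 65↦5, 88↦13, 112↦7, 115↦10, 136↦1, 157↦7, 160↦10, 173↦8, 193↦13, 210↦0, 217↦7, 242↦2, 244↦4, 256↦1. The residue 5 repeats (at 5 and 65), and 65 − 5 = 60 = 4·15.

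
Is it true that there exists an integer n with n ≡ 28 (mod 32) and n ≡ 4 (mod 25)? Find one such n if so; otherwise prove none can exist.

n = 604

gcd(32, 25) = 1, so the Chinese Remainder Theorem guarantees exactly one residue class mod 800 satisfying both.
Write n = 28 + 32t and require 28 + 32t ≡ 4 (mod 25), i.e. 32t ≡ 1 (mod 25).
32 ≡ 7 (mod 25), so this reads 7t ≡ 1 (mod 25). Note 7·18 = 126 ≡ 1 (mod 25) (as 126 − 1 = 5·25), so 7⁻¹ ≡ 18.
Multiplying by 18: t ≡ 18·1 = 18 (mod 25).
With t = 18: n = 28 + 32·18 = 604.
Check: 604 mod 32 = 28, 604 mod 25 = 4. ✓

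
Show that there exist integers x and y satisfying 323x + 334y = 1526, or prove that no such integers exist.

x = 256, y = -243

323 and 334 are coprime, so 323x + 334y ranges over all of ℤ.
Run the Euclidean algorithm on 334 and 323: 334 = 1·323 + 11, 323 = 29·11 + 4, 11 = 2·4 + 3, 4 = 1·3 + 1, 3 = 3·1 + 0.
Working back up the chain: 1 = 4 − 1·3 = 4 − (11 − 2·4) = −11 + 3·4 = −11 + 3·(323 − 29·11) = 3·323 − 88·11 = 3·323 − 88·(334 − 1·323) = −88·334 + 91·323. So 323·91 + 334·(-88) = 1.
Times 1526: 323·138866 + 334·(-134288) = 1526, so (138866, -134288) solves it.
Subtracting 415·334 from x and adding 415·323 to y gives the tidier solution (256, -243).
Check: 323·256 + 334·(-243) = 82688 − 81162 = 1526. ✓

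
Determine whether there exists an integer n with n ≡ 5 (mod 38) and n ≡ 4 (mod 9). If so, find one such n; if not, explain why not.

n = 157

The moduli 38 and 9 are coprime, so by the Chinese Remainder Theorem a unique solution modulo 342 exists.
Write n = 5 + 38t and require 5 + 38t ≡ 4 (mod 9), i.e. 38t ≡ 8 (mod 9).
38 ≡ 2 (mod 9), so this reads 2t ≡ 8 (mod 9). Invert 2 mod 9 by the Euclidean algorithm: 9 = 4·2 + 1, 2 = 2·1 + 0; back-substituting, 1 = 9 − 4·2. Hence 2·(-4) ≡ 1, so 2⁻¹ ≡ -4 ≡ 5 (mod 9).
Therefore t ≡ 5·8 = 40 ≡ 4 (mod 9).
Taking t = 4 gives n = 5 + 38·4 = 157.
Indeed 157 ≡ 5 (mod 38) and 157 ≡ 4 (mod 9).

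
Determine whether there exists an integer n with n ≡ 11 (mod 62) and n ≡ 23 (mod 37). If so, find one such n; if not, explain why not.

Since 62 and 37 share no common factor, CRT says the pair of congruences has a solution (unique mod 2294).
Write n = 11 + 62t and require 11 + 62t ≡ 23 (mod 37), i.e. 62t ≡ 12 (mod 37).
62 ≡ 25 (mod 37), so this reads 25t ≡ 12 (mod 37). Since 25·3 = 75 = 2·37 + 1, the inverse of 25 mod 37 is 3.
Multiplying by 3: t ≡ 3·12 = 36 (mod 37).
Taking t = 36 gives n = 11 + 62·36 = 2243.
Verify: 2243 = 36·62 + 11 and 2243 = 60·37 + 23. ✓

n = 2243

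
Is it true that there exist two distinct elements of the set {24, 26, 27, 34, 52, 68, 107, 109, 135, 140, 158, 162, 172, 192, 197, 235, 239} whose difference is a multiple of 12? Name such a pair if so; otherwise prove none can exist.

24 and 192 are such a pair.

24 mod 12 = 0 and 192 mod 12 = 0, so 192 − 24 = 168 = 14·12.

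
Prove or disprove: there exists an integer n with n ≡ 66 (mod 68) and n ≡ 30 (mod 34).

gcd(68, 34) = 34. If n ≡ 66 (mod 68) and n ≡ 30 (mod 34), then n ≡ 66 (mod 34) and n ≡ 30 (mod 34).
These are incompatible: 66 − 30 = 36 is not divisible by 34.
Therefore no such n exists.

No such integer exists.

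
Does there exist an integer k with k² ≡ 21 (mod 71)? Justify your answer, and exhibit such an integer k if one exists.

There is no such integer.

Apply Euler's criterion with the prime 71: 21 is a quadratic residue iff 21^35 ≡ 1 (mod 71), and a non-residue iff it is ≡ −1.
Repeated squaring mod 71: 21^2 = 441 ≡ 15; 21^4 ≡ 15² = 225 ≡ 12; 21^8 ≡ 12² = 144 ≡ 2; 21^16 ≡ 2² = 4 ≡ 4; 21^32 ≡ 4² = 16 ≡ 16.
Since 35 = 32 + 2 + 1, 21^35 ≡ 16 · 15 · 21; multiplying out mod 71: 16·15 = 240 ≡ 27, then 27·21 = 567 ≡ 70. Thus 21^35 ≡ 70 ≡ −1 (mod 71).
The value −1 means 21 is a non-residue modulo 71, so k² ≡ 21 (mod 71) is impossible.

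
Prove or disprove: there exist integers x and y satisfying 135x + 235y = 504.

Any value of 135x + 235y is a multiple of gcd(135, 235) = 5.
However 504 leaves remainder 4 on division by 5.
Hence no integers x, y satisfy the equation.

No, no such integers exist.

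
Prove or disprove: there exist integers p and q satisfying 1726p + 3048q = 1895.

No such integers exist.

Both 1726 and 3048 are divisible by gcd(1726, 3048) = 2, hence so is any combination 1726p + 3048q.
But 1895 = 2·947 + 1, so 2 ∤ 1895.
Therefore 1726p + 3048q = 1895 has no solution in integers.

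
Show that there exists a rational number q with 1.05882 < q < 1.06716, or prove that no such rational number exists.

q = 16/15

Multiplying by 15: 15·1.05882 = 15.88230 and 15·1.06716 = 16.00740, so the integer 16 lies strictly between them.
So q = 16/15 works: it is a ratio of integers, and dividing 15·1.05882 < 16 < 15·1.06716 through by 15 gives 1.05882 < 16/15 < 1.06716.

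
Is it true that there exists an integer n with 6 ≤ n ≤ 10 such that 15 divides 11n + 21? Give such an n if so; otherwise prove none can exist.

For n = 6, 7, 8 the values 87, 98, 109 are not multiples of 15. At n = 9 we get 11·9 + 21 = 120, and 120 = 15·8.

n = 9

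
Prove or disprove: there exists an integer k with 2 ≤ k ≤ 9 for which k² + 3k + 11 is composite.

At k = 6: 6² + 3·6 + 11 = 65 = 5·13, which is composite.

k = 6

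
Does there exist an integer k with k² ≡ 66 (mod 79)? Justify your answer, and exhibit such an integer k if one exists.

No, no such integer exists.

79 is prime, so by Euler's criterion 66 is a square mod 79 iff 66^((79−1)/2) = 66^39 ≡ 1 (mod 79).
Squaring successively (mod 79): 66^2 = 4356 ≡ 11; 66^4 ≡ 11² = 121 ≡ 42; 66^8 ≡ 42² = 1764 ≡ 26; 66^16 ≡ 26² = 676 ≡ 44; 66^32 ≡ 44² = 1936 ≡ 40.
Since 39 = 32 + 4 + 2 + 1, 66^39 ≡ 40 · 42 · 11 · 66; multiplying out mod 79: 40·42 = 1680 ≡ 21, then 21·11 = 231 ≡ 73, then 73·66 = 4818 ≡ 78. Thus 66^39 ≡ 78 ≡ −1 (mod 79).
By Euler's criterion 66 is a quadratic non-residue mod 79: no k satisfies k² ≡ 66 (mod 79).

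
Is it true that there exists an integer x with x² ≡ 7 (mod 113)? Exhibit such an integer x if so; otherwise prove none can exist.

x = 81

Take x = 81. Then 81² = 6561 = 58·113 + 7, so 81² ≡ 7 (mod 113).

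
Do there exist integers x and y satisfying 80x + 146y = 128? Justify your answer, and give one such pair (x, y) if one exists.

Every value of 80x + 146y is a multiple of gcd(80, 146) = 2; since 2 ∣ 128, solutions exist.
Dividing through by 2 reduces the equation to 40x + 73y = 64.
Dividing repeatedly: 73 = 1·40 + 33, 40 = 1·33 + 7, 33 = 4·7 + 5, 7 = 1·5 + 2, 5 = 2·2 + 1, 2 = 2·1 + 0.
Unwinding: 1 = 5 − 2·2 = 5 − 2·(7 − 1·5) = −2·7 + 3·5 = −2·7 + 3·(33 − 4·7) = 3·33 − 14·7 = 3·33 − 14·(40 − 1·33) = −14·40 + 17·33 = −14·40 + 17·(73 − 1·40) = 17·73 − 31·40, i.e. 40·(-31) + 73·17 = 1.
Multiplying through by 64: x = (-31)·64 = -1984, y = 17·64 = 1088 is a solution.
The general solution is x = -1984 + 73k, y = 1088 − 40k; taking k = 28 gives the smaller pair x = 60, y = -32.
Indeed 80·60 + 146·(-32) = 4800 − 4672 = 128.

x = 60, y = -32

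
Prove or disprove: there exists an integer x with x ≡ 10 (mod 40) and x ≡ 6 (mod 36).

The moduli are not coprime: gcd(40, 36) = 4. Compatibility requires 4 ∣ (6 − 10) = -4, which holds, so solutions exist.
Write x = 10 + 40t. Then 40t ≡ 6 − 10 ≡ 32 (mod 36); dividing through by 4 gives 10t ≡ 8 (mod 9).
10 ≡ 1 (mod 9), so this reads 1t ≡ 8 (mod 9). So t ≡ 8 (mod 9).
Then x = 10 + 40·8 = 330.
Check: 330 mod 40 = 10, 330 mod 36 = 6. ✓

x = 330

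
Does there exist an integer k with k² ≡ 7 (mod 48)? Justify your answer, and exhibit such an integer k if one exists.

No, no such integer exists.

Reduce modulo 4, which divides 48: we would need k² ≡ 3 (mod 4).
Squares mod 4 repeat after k = 2 (as (−k)² = k²); for k = 0..2 they are 0, 1, 0.
So the quadratic residues mod 4 are {0, 1}, and 3 is not among them.
Hence no integer k has k² ≡ 7 (mod 48).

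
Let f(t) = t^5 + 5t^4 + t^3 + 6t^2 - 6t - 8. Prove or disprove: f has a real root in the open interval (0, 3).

Such a root exists.

f(0) = -8 and f(3) = 703, which have opposite signs.
Since f is a polynomial it is continuous on [0, 3].
By the Intermediate Value Theorem f must vanish at some point of (0, 3).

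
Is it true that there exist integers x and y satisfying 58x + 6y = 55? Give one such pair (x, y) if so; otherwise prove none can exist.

No such integers exist.

Any value of 58x + 6y is a multiple of gcd(58, 6) = 2.
But 55 is not a multiple of 2 (it leaves remainder 1).
Hence no integers x, y satisfy the equation.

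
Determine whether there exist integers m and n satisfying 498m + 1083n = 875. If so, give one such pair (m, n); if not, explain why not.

There are no such integers.

Both 498 and 1083 are divisible by gcd(498, 1083) = 3, hence so is any combination 498m + 1083n.
But 875 is not a multiple of 3 (it leaves remainder 2).
Hence no integers m, n satisfy the equation.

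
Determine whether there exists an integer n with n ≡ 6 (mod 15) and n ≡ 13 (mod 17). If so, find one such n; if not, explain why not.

Since 15 and 17 share no common factor, CRT says the pair of congruences has a solution (unique mod 255).
Write n = 6 + 15t and require 6 + 15t ≡ 13 (mod 17), i.e. 15t ≡ 7 (mod 17).
Invert 15 mod 17 by the Euclidean algorithm: 17 = 1·15 + 2, 15 = 7·2 + 1, 2 = 2·1 + 0; back-substituting, 1 = 15 − 7·2 = 15 − 7·(17 − 1·15) = −7·17 + 8·15. Hence 15·8 ≡ 1, so 15⁻¹ ≡ 8 (mod 17).
Therefore t ≡ 8·7 = 56 ≡ 5 (mod 17).
With t = 5: n = 6 + 15·5 = 81.
Check: 81 mod 15 = 6, 81 mod 17 = 13. ✓

n = 81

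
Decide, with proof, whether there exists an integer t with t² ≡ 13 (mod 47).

There is no such integer.

Apply Euler's criterion with the prime 47: 13 is a quadratic residue iff 13^23 ≡ 1 (mod 47), and a non-residue iff it is ≡ −1.
Repeated squaring mod 47: 13^2 = 169 ≡ 28; 13^4 ≡ 28² = 784 ≡ 32; 13^8 ≡ 32² = 1024 ≡ 37; 13^16 ≡ 37² = 1369 ≡ 6.
Since 23 = 16 + 4 + 2 + 1, 13^23 ≡ 6 · 32 · 28 · 13; multiplying out mod 47: 6·32 = 192 ≡ 4, then 4·28 = 112 ≡ 18, then 18·13 = 234 ≡ 46. Thus 13^23 ≡ 46 ≡ −1 (mod 47).
The value −1 means 13 is a non-residue modulo 47, so t² ≡ 13 (mod 47) is impossible.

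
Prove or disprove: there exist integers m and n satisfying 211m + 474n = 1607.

m = 239, n = -103

Since gcd(211, 474) = 1, every integer is an integer combination of 211 and 474.
Euclidean algorithm: 474 = 2·211 + 52, 211 = 4·52 + 3, 52 = 17·3 + 1, 3 = 3·1 + 0.
Unwinding: 1 = 52 − 17·3 = 52 − 17·(211 − 4·52) = −17·211 + 69·52 = −17·211 + 69·(474 − 2·211) = 69·474 − 155·211, i.e. 211·(-155) + 474·69 = 1.
Times 1607: 211·(-249085) + 474·110883 = 1607, so (-249085, 110883) solves it.
Shifting by a multiple of (474, −211) keeps it a solution: m = -249085 + 526·474 = 239, n = 110883 − 526·211 = -103.
Check: 211·239 + 474·(-103) = 50429 − 48822 = 1607. ✓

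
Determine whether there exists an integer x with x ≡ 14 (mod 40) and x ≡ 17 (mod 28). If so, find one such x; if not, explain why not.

No such integer exists.

gcd(40, 28) = 4. If x ≡ 14 (mod 40) and x ≡ 17 (mod 28), then x ≡ 14 (mod 4) and x ≡ 17 (mod 4).
These are incompatible: 14 − 17 = -3 is not divisible by 4.
Hence the system has no solution.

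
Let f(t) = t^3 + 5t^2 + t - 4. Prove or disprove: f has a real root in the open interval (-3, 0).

f(-3) = 11 and f(0) = -4, which have opposite signs.
As a polynomial, f is continuous on every closed interval.
By the Intermediate Value Theorem, f takes the value 0 somewhere in the open interval.

Yes, f has a root in the interval.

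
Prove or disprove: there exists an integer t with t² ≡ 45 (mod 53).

There is no such integer.

53 is prime, so by Euler's criterion 45 is a square mod 53 iff 45^((53−1)/2) = 45^26 ≡ 1 (mod 53).
Repeated squaring mod 53: 45^2 = 2025 ≡ 11; 45^4 ≡ 11² = 121 ≡ 15; 45^8 ≡ 15² = 225 ≡ 13; 45^16 ≡ 13² = 169 ≡ 10.
Since 26 = 16 + 8 + 2, 45^26 ≡ 10 · 13 · 11; multiplying out mod 53: 10·13 = 130 ≡ 24, then 24·11 = 264 ≡ 52. Thus 45^26 ≡ 52 ≡ −1 (mod 53).
The value −1 means 45 is a non-residue modulo 53, so t² ≡ 45 (mod 53) is impossible.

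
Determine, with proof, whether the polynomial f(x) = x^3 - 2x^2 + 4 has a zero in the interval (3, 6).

No.

f(3) = 13 and f(6) = 148, both positive, so a sign-change argument is unavailable; we show f keeps this sign on the whole interval.
Shift to the endpoint 3: with x = 3 + u (0 < u < 3), one computes f(3 + u) = u^3 + 7u^2 + 15u + 13.
The nonzero coefficients here are all positive, so for u > 0 every term is positive (or zero), and the constant term 13 is strictly positive.
So f is strictly positive on (3, 6); no root exists in the interval.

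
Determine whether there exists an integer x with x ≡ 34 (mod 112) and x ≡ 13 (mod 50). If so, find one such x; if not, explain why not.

No such integer exists.

gcd(112, 50) = 2. If x ≡ 34 (mod 112) and x ≡ 13 (mod 50), then x ≡ 34 (mod 2) and x ≡ 13 (mod 2).
These are incompatible: 34 − 13 = 21 is not divisible by 2.
So no integer satisfies both congruences.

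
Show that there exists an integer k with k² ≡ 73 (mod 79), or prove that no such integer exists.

Take k = 51. Then 51² = 2601 = 32·79 + 73, so 51² ≡ 73 (mod 79).

k = 51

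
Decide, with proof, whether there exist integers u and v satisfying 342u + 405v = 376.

Both 342 and 405 are divisible by gcd(342, 405) = 9, hence so is any combination 342u + 405v.
However 376 leaves remainder 7 on division by 9.
Hence no integers u, v satisfy the equation.

No, no such integers exist.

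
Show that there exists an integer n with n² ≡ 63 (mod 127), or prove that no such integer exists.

No, no such integer exists.

127 is prime, so by Euler's criterion 63 is a square mod 127 iff 63^((127−1)/2) = 63^63 ≡ 1 (mod 127).
Squaring successively (mod 127): 63^2 = 3969 ≡ 32; 63^4 ≡ 32² = 1024 ≡ 8; 63^8 ≡ 8² = 64 ≡ 64; 63^16 ≡ 64² = 4096 ≡ 32; 63^32 ≡ 32² = 1024 ≡ 8.
Since 63 = 32 + 16 + 8 + 4 + 2 + 1, 63^63 ≡ 8 · 32 · 64 · 8 · 32 · 63; multiplying out mod 127: 8·32 = 256 ≡ 2, then 2·64 = 128 ≡ 1, then 1·8 = 8 ≡ 8, then 8·32 = 256 ≡ 2, then 2·63 = 126 ≡ 126. Thus 63^63 ≡ 126 ≡ −1 (mod 127).
The value −1 means 63 is a non-residue modulo 127, so n² ≡ 63 (mod 127) is impossible.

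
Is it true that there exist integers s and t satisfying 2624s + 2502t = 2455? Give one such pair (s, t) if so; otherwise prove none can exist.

There are no such integers.

Both 2624 and 2502 are divisible by gcd(2624, 2502) = 2, hence so is any combination 2624s + 2502t.
However 2455 leaves remainder 1 on division by 2.
Hence no integers s, t satisfy the equation.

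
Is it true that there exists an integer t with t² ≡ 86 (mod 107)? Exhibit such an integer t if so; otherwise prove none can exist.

t = 73

Take t = 73. Then 73² = 5329 = 49·107 + 86, so 73² ≡ 86 (mod 107).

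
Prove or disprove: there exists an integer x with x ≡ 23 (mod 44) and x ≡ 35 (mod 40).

gcd(44, 40) = 4. A simultaneous solution exists iff 23 ≡ 35 (mod 4); here 23 mod 4 = 3 = 35 mod 4, so it does.
Step through x = 23, 23 + 44, 23 + 2·44, …: the values 23, 67, 111, 155 reduce mod 40 to 23, 27, 31, 35. The value 155 hits 35.
Check: 155 mod 44 = 23, 155 mod 40 = 35. ✓

x = 155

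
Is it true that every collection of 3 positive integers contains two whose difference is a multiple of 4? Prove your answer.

No; for instance {1, 2, 3} is a counterexample.

Consider the 3 integers 1, 2, 3. They lie in distinct residue classes modulo 4, since 3 ≤ 4.
The differences between them range over 1, …, 2, none of which is divisible by 4.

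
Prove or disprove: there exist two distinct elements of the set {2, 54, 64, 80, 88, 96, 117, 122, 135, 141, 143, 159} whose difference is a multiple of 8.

Yes: 2 and 122.

Reduce each element mod 8: 2↦2, 54↦6, 64↦0, 80↦0, 88↦0, 96↦0, 117↦5, 122↦2, 135↦7, 141↦5, 143↦7, 159↦7. The residue 2 repeats (at 2 and 122), and 122 − 2 = 120 = 15·8.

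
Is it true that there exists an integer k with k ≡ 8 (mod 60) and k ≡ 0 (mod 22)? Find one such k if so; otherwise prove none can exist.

k = 308

The moduli are not coprime: gcd(60, 22) = 2. Compatibility requires 2 ∣ (0 − 8) = -8, which holds, so solutions exist.
The integers ≡ 8 (mod 60) are 8, 68, 128, 188, 248, 308, …; their remainders mod 22 are 8, 2, 18, 12, 6, 0, so k = 308 is the first that is ≡ 0 (mod 22).
Indeed 308 ≡ 8 (mod 60) and 308 ≡ 0 (mod 22).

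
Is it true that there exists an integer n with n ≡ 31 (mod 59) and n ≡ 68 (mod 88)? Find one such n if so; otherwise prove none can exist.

Since 59 and 88 share no common factor, CRT says the pair of congruences has a solution (unique mod 5192).
Write n = 31 + 59t and require 31 + 59t ≡ 68 (mod 88), i.e. 59t ≡ 37 (mod 88).
To invert 59 modulo 88: 88 = 1·59 + 29, 59 = 2·29 + 1, 29 = 29·1 + 0, and unwinding, 1 = 59 − 2·29 = 59 − 2·(88 − 1·59) = −2·88 + 3·59. Thus 59⁻¹ ≡ 3 (mod 88).
Therefore t ≡ 3·37 = 111 ≡ 23 (mod 88).
Taking t = 23 gives n = 31 + 59·23 = 1388.
Verify: 1388 = 23·59 + 31 and 1388 = 15·88 + 68. ✓

n = 1388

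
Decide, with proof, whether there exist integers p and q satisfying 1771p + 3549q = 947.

Any value of 1771p + 3549q is a multiple of gcd(1771, 3549) = 7.
But 947 is not a multiple of 7 (it leaves remainder 2).
Therefore 1771p + 3549q = 947 has no solution in integers.

There are no such integers.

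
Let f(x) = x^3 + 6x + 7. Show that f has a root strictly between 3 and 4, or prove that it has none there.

Evaluate at the endpoints: f(3) = 52, f(4) = 95 — same sign (positive).
f'(x) = 3x^2 + 6 has discriminant 0² − 4·3·6 = -72 < 0, so f' has no real roots and is positive for every real x.
So f is strictly increasing; between 3 and 4 its values lie between f(3) = 52 and f(4) = 95, all positive. Therefore f has no root in (3, 4).

f has no root in that interval.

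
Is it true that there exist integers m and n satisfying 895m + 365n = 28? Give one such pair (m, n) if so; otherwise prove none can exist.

gcd(895, 365) = 5, so every integer of the form 895m + 365n is a multiple of 5.
But 28 = 5·5 + 3, so 5 ∤ 28.
So the equation is unsolvable over ℤ.

No such integers exist.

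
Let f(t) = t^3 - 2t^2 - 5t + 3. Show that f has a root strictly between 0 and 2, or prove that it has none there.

f(0) = 3 and f(2) = -7, which have opposite signs.
As a polynomial, f is continuous on every closed interval.
By the Intermediate Value Theorem, f takes the value 0 somewhere in the open interval.

Yes, f has a root in the interval.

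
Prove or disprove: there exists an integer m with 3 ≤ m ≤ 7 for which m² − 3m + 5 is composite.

m = 7

At m = 7: 7² − 3·7 + 5 = 33 = 3·11, which is composite.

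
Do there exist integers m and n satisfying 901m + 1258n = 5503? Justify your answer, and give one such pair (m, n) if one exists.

gcd(901, 1258) = 17, so every integer of the form 901m + 1258n is a multiple of 17.
But 5503 = 17·323 + 12, so 17 ∤ 5503.
So the equation is unsolvable over ℤ.

There are no such integers.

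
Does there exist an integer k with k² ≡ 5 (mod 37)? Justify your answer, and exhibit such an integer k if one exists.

No such integer exists.

37 is prime, so by Euler's criterion 5 is a square mod 37 iff 5^((37−1)/2) = 5^18 ≡ 1 (mod 37).
Repeated squaring mod 37: 5^2 = 25 ≡ 25; 5^4 ≡ 25² = 625 ≡ 33; 5^8 ≡ 33² = 1089 ≡ 16; 5^16 ≡ 16² = 256 ≡ 34.
Since 18 = 16 + 2, 5^18 ≡ 34 · 25; multiplying out mod 37: 34·25 = 850 ≡ 36. Thus 5^18 ≡ 36 ≡ −1 (mod 37).
By Euler's criterion 5 is a quadratic non-residue mod 37: no k satisfies k² ≡ 5 (mod 37).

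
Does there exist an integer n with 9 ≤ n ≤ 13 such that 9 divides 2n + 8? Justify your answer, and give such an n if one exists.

At n = 9, 2·9 + 8 = 26 ≡ 8 (mod 9), and each step in n adds 2, giving residues 8, 1, 3, 5, 7 for n = 9, 10, …, 13.
The residue 0 does not occur, so no n in [9, 13] makes 2n + 8 a multiple of 9.

There is no such integer n in that range.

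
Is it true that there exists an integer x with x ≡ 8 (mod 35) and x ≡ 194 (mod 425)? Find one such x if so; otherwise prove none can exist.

Reduce both congruences modulo 5, which divides 35 and 425: they say x ≡ 8 (mod 5) and x ≡ 194 (mod 5).
However 8 ≡ 3 and 194 ≡ 4 (mod 5), and 3 ≠ 4.
Therefore no such x exists.

No, no such integer exists.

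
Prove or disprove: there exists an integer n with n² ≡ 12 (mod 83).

n = 57

Take n = 57. Then 57² = 3249 = 39·83 + 12, so 57² ≡ 12 (mod 83).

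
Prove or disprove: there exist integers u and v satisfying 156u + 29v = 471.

Since gcd(156, 29) = 1, every integer is an integer combination of 156 and 29.
Run the Euclidean algorithm on 156 and 29: 156 = 5·29 + 11, 29 = 2·11 + 7, 11 = 1·7 + 4, 7 = 1·4 + 3, 4 = 1·3 + 1, 3 = 3·1 + 0.
Back-substituting, 1 = 4 − 1·3 = 4 − (7 − 1·4) = −7 + 2·4 = −7 + 2·(11 − 1·7) = 2·11 − 3·7 = 2·11 − 3·(29 − 2·11) = −3·29 + 8·11 = −3·29 + 8·(156 − 5·29) = 8·156 − 43·29; that is, 156·8 + 29·(-43) = 1.
Times 471: 156·3768 + 29·(-20253) = 471, so (3768, -20253) solves it.
Shifting by a multiple of (29, −156) keeps it a solution: u = 3768 − 129·29 = 27, v = -20253 + 129·156 = -129.
Check: 156·27 + 29·(-129) = 4212 − 3741 = 471. ✓

u = 27, v = -129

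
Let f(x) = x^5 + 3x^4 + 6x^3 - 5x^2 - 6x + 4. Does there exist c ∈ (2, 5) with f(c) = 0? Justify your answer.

The endpoint values f(2) = 100 and f(5) = 5599 are both positive. Claim: f(x) > 0 for every x in (2, 5).
Substitute x = 2 + u, where 0 < u < 3 on the interval. Expanding, f(2 + u) = u^5 + 13u^4 + 70u^3 + 183u^2 + 222u + 100.
The nonzero coefficients here are all positive, so for u > 0 every term is positive (or zero), and the constant term 100 is strictly positive.
So f is strictly positive on (2, 5); no root exists in the interval.

No.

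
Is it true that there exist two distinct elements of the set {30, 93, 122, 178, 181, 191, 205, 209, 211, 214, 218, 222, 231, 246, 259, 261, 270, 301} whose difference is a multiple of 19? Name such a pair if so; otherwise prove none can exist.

Two integers differ by a multiple of 19 exactly when they have the same residue mod 19. The residues are 30↦11, 93↦17, 122↦8, 178↦7, 181↦10, 191↦1, 205↦15, 209↦0, 211↦2, 214↦5, 218↦9, 222↦13, 231↦3, 246↦18, 259↦12, 261↦14, 270↦4, 301↦16.
These 18 residues are pairwise different, hence no difference of two elements is divisible by 19.

No, no such pair exists.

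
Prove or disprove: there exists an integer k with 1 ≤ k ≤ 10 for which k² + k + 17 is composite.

The values for k = 1, 2, …, 10 are 19, 23, 29, 37, 47, 59, 73, 89, 107, 127, and each of these is prime.
So no value in the range makes the expression composite.

No such integer k in that range exists.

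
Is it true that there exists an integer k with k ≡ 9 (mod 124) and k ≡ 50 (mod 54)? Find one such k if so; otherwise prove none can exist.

There is no such integer.

gcd(124, 54) = 2. If k ≡ 9 (mod 124) and k ≡ 50 (mod 54), then k ≡ 9 (mod 2) and k ≡ 50 (mod 2).
However 9 ≡ 1 and 50 ≡ 0 (mod 2), and 1 ≠ 0.
Hence the system has no solution.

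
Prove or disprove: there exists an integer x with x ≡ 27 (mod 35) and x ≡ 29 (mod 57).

Since 35 and 57 share no common factor, CRT says the pair of congruences has a solution (unique mod 1995).
Any solution of the first congruence is x = 27 + 35t; substituting into the second, 35t ≡ 29 − 27 ≡ 2 (mod 57).
Invert 35 mod 57 by the Euclidean algorithm: 57 = 1·35 + 22, 35 = 1·22 + 13, 22 = 1·13 + 9, 13 = 1·9 + 4, 9 = 2·4 + 1, 4 = 4·1 + 0; back-substituting, 1 = 9 − 2·4 = 9 − 2·(13 − 1·9) = −2·13 + 3·9 = −2·13 + 3·(22 − 1·13) = 3·22 − 5·13 = 3·22 − 5·(35 − 1·22) = −5·35 + 8·22 = −5·35 + 8·(57 − 1·35) = 8·57 − 13·35. Hence 35·(-13) ≡ 1, so 35⁻¹ ≡ -13 ≡ 44 (mod 57).
Multiplying by 44: t ≡ 44·2 = 88 ≡ 31 (mod 57).
Taking t = 31 gives x = 27 + 35·31 = 1112.
Verify: 1112 = 31·35 + 27 and 1112 = 19·57 + 29. ✓

x = 1112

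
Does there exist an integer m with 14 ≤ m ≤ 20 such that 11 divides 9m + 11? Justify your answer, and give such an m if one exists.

At m = 14, 9·14 + 11 = 137 ≡ 5 (mod 11), and each step in m adds 9, giving residues 5, 3, 1, 10, 8, 6, 4 for m = 14, 15, …, 20.
None is 0, so 11 never divides 9m + 11 on this range.

There is no such integer m in that range.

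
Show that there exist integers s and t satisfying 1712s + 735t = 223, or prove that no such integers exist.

s = 89, t = -207

1712 and 735 are coprime, so 1712s + 735t ranges over all of ℤ.
Dividing repeatedly: 1712 = 2·735 + 242, 735 = 3·242 + 9, 242 = 26·9 + 8, 9 = 1·8 + 1, 8 = 8·1 + 0.
Working back up the chain: 1 = 9 − 1·8 = 9 − (242 − 26·9) = −242 + 27·9 = −242 + 27·(735 − 3·242) = 27·735 − 82·242 = 27·735 − 82·(1712 − 2·735) = −82·1712 + 191·735. So 1712·(-82) + 735·191 = 1.
Times 223: 1712·(-18286) + 735·42593 = 223, so (-18286, 42593) solves it.
Shifting by a multiple of (735, −1712) keeps it a solution: s = -18286 + 25·735 = 89, t = 42593 − 25·1712 = -207.
Check: 1712·89 + 735·(-207) = 152368 − 152145 = 223. ✓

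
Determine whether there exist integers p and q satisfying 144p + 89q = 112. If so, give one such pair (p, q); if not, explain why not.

p = 70, q = -112

144 and 89 are coprime, so 144p + 89q ranges over all of ℤ.
Run the Euclidean algorithm on 144 and 89: 144 = 1·89 + 55, 89 = 1·55 + 34, 55 = 1·34 + 21, 34 = 1·21 + 13, 21 = 1·13 + 8, 13 = 1·8 + 5, 8 = 1·5 + 3, 5 = 1·3 + 2, 3 = 1·2 + 1, 2 = 2·1 + 0.
Back-substituting, 1 = 3 − 1·2 = 3 − (5 − 1·3) = −5 + 2·3 = −5 + 2·(8 − 1·5) = 2·8 − 3·5 = 2·8 − 3·(13 − 1·8) = −3·13 + 5·8 = −3·13 + 5·(21 − 1·13) = 5·21 − 8·13 = 5·21 − 8·(34 − 1·21) = −8·34 + 13·21 = −8·34 + 13·(55 − 1·34) = 13·55 − 21·34 = 13·55 − 21·(89 − 1·55) = −21·89 + 34·55 = −21·89 + 34·(144 − 1·89) = 34·144 − 55·89; that is, 144·34 + 89·(-55) = 1.
Scaling by 112 gives the particular solution (p, q) = (3808, -6160).
The general solution is p = 3808 + 89k, q = -6160 − 144k; taking k = -42 gives the smaller pair p = 70, q = -112.
Check: 144·70 + 89·(-112) = 10080 − 9968 = 112. ✓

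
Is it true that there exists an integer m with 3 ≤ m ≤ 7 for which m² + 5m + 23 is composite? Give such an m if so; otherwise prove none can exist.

No such integer m in that range exists.

The values for m = 3, 4, …, 7 are 47, 59, 73, 89, 107, and each of these is prime.
So no value in the range makes the expression composite.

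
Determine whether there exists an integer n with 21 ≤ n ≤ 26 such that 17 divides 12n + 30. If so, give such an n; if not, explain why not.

n = 23

For n = 21, 22 the values 282, 294 are not multiples of 17. n = 23 works, since 12·23 + 30 = 306 = 18·17.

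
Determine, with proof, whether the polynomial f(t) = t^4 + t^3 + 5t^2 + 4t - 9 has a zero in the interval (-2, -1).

f(-2) = 11 and f(-1) = -8, which have opposite signs.
Since f is a polynomial it is continuous on [-2, -1].
By the Intermediate Value Theorem f must vanish at some point of (-2, -1).

Such a root exists.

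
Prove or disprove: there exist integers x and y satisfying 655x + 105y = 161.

No, no such integers exist.

gcd(655, 105) = 5, so every integer of the form 655x + 105y is a multiple of 5.
But 161 = 5·32 + 1, so 5 ∤ 161.
So the equation is unsolvable over ℤ.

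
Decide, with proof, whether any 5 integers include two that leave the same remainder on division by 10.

Try 5 consecutive integers, 14, 15, …, 18. Their remainders mod 10 are 4, 5, 6, 7, 8 — pairwise different, as any 5 ≤ 10 consecutive integers have distinct residues.
Hence this collection has no pair with equal remainders mod 10, disproving the claim.

No; for instance {14, 15, 16, 17, 18} is a counterexample.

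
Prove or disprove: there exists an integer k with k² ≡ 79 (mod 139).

k = 94

k = 94 works: 94² = 8836, and 8836 − 79 = 8757 = 63·139.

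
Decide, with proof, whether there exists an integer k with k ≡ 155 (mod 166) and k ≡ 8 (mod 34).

There is no such integer.

Both moduli are multiples of 2 = gcd(166, 34), so any solution would satisfy k ≡ 155 and k ≡ 8 modulo 2 simultaneously.
These are incompatible: 155 − 8 = 147 is not divisible by 2.
So no integer satisfies both congruences.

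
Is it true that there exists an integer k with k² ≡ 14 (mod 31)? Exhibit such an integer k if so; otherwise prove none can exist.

k = 13 works: 13² = 169, and 169 − 14 = 155 = 5·31.

k = 13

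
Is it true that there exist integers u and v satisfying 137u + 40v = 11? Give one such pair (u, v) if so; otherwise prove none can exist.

137 and 40 are coprime, so 137u + 40v ranges over all of ℤ.
Dividing repeatedly: 137 = 3·40 + 17, 40 = 2·17 + 6, 17 = 2·6 + 5, 6 = 1·5 + 1, 5 = 5·1 + 0.
Back-substituting, 1 = 6 − 1·5 = 6 − (17 − 2·6) = −17 + 3·6 = −17 + 3·(40 − 2·17) = 3·40 − 7·17 = 3·40 − 7·(137 − 3·40) = −7·137 + 24·40; that is, 137·(-7) + 40·24 = 1.
Multiplying through by 11: u = (-7)·11 = -77, v = 24·11 = 264 is a solution.
The general solution is u = -77 + 40k, v = 264 − 137k; taking k = 2 gives the smaller pair u = 3, v = -10.
Check: 137·3 + 40·(-10) = 411 − 400 = 11. ✓

u = 3, v = -10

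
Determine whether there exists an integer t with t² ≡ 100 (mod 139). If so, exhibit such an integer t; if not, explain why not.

Take t = 10. Then 10² = 100, and since 0 ≤ 100 < 139 this is already reduced: 10² ≡ 100 (mod 139).

t = 10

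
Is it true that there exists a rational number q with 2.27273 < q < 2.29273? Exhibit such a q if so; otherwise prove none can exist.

q = 16/7

Multiplying by 7: 7·2.27273 = 15.90911 and 7·2.29273 = 16.04911, so the integer 16 lies strictly between them.
So q = 16/7 works: it is a ratio of integers, and dividing 7·2.27273 < 16 < 7·2.29273 through by 7 gives 2.27273 < 16/7 < 2.29273.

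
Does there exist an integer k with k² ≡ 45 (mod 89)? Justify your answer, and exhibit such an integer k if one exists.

Take k = 57. Then 57² = 3249 = 36·89 + 45, so 57² ≡ 45 (mod 89).

k = 57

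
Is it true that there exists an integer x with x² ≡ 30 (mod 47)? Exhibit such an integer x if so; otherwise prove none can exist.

No, no such integer exists.

47 is prime, so by Euler's criterion 30 is a square mod 47 iff 30^((47−1)/2) = 30^23 ≡ 1 (mod 47).
Squaring successively (mod 47): 30^2 = 900 ≡ 7; 30^4 ≡ 7² = 49 ≡ 2; 30^8 ≡ 2² = 4 ≡ 4; 30^16 ≡ 4² = 16 ≡ 16.
Since 23 = 16 + 4 + 2 + 1, 30^23 ≡ 16 · 2 · 7 · 30; multiplying out mod 47: 16·2 = 32 ≡ 32, then 32·7 = 224 ≡ 36, then 36·30 = 1080 ≡ 46. Thus 30^23 ≡ 46 ≡ −1 (mod 47).
By Euler's criterion 30 is a quadratic non-residue mod 47: no x satisfies x² ≡ 30 (mod 47).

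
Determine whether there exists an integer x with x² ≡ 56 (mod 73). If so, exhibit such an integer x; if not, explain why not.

Apply Euler's criterion with the prime 73: 56 is a quadratic residue iff 56^36 ≡ 1 (mod 73), and a non-residue iff it is ≡ −1.
Squaring successively (mod 73): 56^2 = 3136 ≡ 70; 56^4 ≡ 70² = 4900 ≡ 9; 56^8 ≡ 9² = 81 ≡ 8; 56^16 ≡ 8² = 64 ≡ 64; 56^32 ≡ 64² = 4096 ≡ 8.
Since 36 = 32 + 4, 56^36 ≡ 8 · 9; multiplying out mod 73: 8·9 = 72 ≡ 72. Thus 56^36 ≡ 72 ≡ −1 (mod 73).
The value −1 means 56 is a non-residue modulo 73, so x² ≡ 56 (mod 73) is impossible.

No, no such integer exists.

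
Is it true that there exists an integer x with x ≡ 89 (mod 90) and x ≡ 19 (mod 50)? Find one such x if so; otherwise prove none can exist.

x = 269

gcd(90, 50) = 10. A simultaneous solution exists iff 89 ≡ 19 (mod 10); here 89 mod 10 = 9 = 19 mod 10, so it does.
Step through x = 89, 89 + 90, 89 + 2·90, …: the values 89, 179, 269 reduce mod 50 to 39, 29, 19. The value 269 hits 19.
Verify: 269 = 2·90 + 89 and 269 = 5·50 + 19. ✓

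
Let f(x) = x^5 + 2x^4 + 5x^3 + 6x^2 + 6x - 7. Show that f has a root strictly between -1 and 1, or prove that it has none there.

f(-1) = -11 and f(1) = 13, which have opposite signs.
f is continuous everywhere (it is a polynomial), in particular on [-1, 1].
By the Intermediate Value Theorem f must vanish at some point of (-1, 1).

Such a root exists.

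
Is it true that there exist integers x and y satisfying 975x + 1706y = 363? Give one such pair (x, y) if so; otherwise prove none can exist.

x = 835, y = -477

Since gcd(975, 1706) = 1, every integer is an integer combination of 975 and 1706.
Dividing repeatedly: 1706 = 1·975 + 731, 975 = 1·731 + 244, 731 = 2·244 + 243, 244 = 1·243 + 1, 243 = 243·1 + 0.
Working back up the chain: 1 = 244 − 1·243 = 244 − (731 − 2·244) = −731 + 3·244 = −731 + 3·(975 − 1·731) = 3·975 − 4·731 = 3·975 − 4·(1706 − 1·975) = −4·1706 + 7·975. So 975·7 + 1706·(-4) = 1.
Scaling by 363 gives the particular solution (x, y) = (2541, -1452).
Shifting by a multiple of (1706, −975) keeps it a solution: x = 2541 − 1·1706 = 835, y = -1452 + 1·975 = -477.
Check: 975·835 + 1706·(-477) = 814125 − 813762 = 363. ✓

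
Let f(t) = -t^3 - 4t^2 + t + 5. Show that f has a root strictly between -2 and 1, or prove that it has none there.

f(-2) = -5 and f(1) = 1, which have opposite signs.
f is continuous everywhere (it is a polynomial), in particular on [-2, 1].
By the Intermediate Value Theorem, f takes the value 0 somewhere in the open interval.

Such a root exists.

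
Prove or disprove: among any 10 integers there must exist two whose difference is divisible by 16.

Try 10 consecutive integers, 14, 15, …, 23. Their remainders mod 16 are 14, 15, 0, 1, 2, 3, 4, 5, 6, 7 — pairwise different, as any 10 ≤ 16 consecutive integers have distinct residues.
The differences between them range over 1, …, 9, none of which is divisible by 16.

No; for instance {14, 15, 16, 17, 18, 19, 20, 21, 22, 23} is a counterexample.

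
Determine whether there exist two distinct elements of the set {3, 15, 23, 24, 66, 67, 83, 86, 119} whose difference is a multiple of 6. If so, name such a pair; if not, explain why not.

The pair (3, 15) works.

Reduce each element mod 6: 3↦3, 15↦3, 23↦5, 24↦0, 66↦0, 67↦1, 83↦5, 86↦2, 119↦5. The residue 3 repeats (at 3 and 15), and 15 − 3 = 12 = 2·6.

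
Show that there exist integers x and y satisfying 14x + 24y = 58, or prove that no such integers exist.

x = 11, y = -4

Since gcd(14, 24) = 2 and 58 = 2·29, Bézout's identity guarantees a solution.
Dividing through by 2 reduces the equation to 7x + 12y = 29.
Run the Euclidean algorithm on 12 and 7: 12 = 1·7 + 5, 7 = 1·5 + 2, 5 = 2·2 + 1, 2 = 2·1 + 0.
Unwinding: 1 = 5 − 2·2 = 5 − 2·(7 − 1·5) = −2·7 + 3·5 = −2·7 + 3·(12 − 1·7) = 3·12 − 5·7, i.e. 7·(-5) + 12·3 = 1.
Scaling by 29 gives the particular solution (x, y) = (-145, 87).
Shifting by a multiple of (12, −7) keeps it a solution: x = -145 + 13·12 = 11, y = 87 − 13·7 = -4.
Check: 14·11 + 24·(-4) = 154 − 96 = 58. ✓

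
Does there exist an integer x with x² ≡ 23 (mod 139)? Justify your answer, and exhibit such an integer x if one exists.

Apply Euler's criterion with the prime 139: 23 is a quadratic residue iff 23^69 ≡ 1 (mod 139), and a non-residue iff it is ≡ −1.
Squaring successively (mod 139): 23^2 = 529 ≡ 112; 23^4 ≡ 112² = 12544 ≡ 34; 23^8 ≡ 34² = 1156 ≡ 44; 23^16 ≡ 44² = 1936 ≡ 129; 23^32 ≡ 129² = 16641 ≡ 100; 23^64 ≡ 100² = 10000 ≡ 131.
Since 69 = 64 + 4 + 1, 23^69 ≡ 131 · 34 · 23; multiplying out mod 139: 131·34 = 4454 ≡ 6, then 6·23 = 138 ≡ 138. Thus 23^69 ≡ 138 ≡ −1 (mod 139).
By Euler's criterion 23 is a quadratic non-residue mod 139: no x satisfies x² ≡ 23 (mod 139).

No, no such integer exists.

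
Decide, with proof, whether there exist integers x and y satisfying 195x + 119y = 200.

195 and 119 are coprime, so 195x + 119y ranges over all of ℤ.
Dividing repeatedly: 195 = 1·119 + 76, 119 = 1·76 + 43, 76 = 1·43 + 33, 43 = 1·33 + 10, 33 = 3·10 + 3, 10 = 3·3 + 1, 3 = 3·1 + 0.
Working back up the chain: 1 = 10 − 3·3 = 10 − 3·(33 − 3·10) = −3·33 + 10·10 = −3·33 + 10·(43 − 1·33) = 10·43 − 13·33 = 10·43 − 13·(76 − 1·43) = −13·76 + 23·43 = −13·76 + 23·(119 − 1·76) = 23·119 − 36·76 = 23·119 − 36·(195 − 1·119) = −36·195 + 59·119. So 195·(-36) + 119·59 = 1.
Multiplying through by 200: x = (-36)·200 = -7200, y = 59·200 = 11800 is a solution.
Adding 61·119 to x and subtracting 61·195 from y gives the tidier solution (59, -95).
Indeed 195·59 + 119·(-95) = 11505 − 11305 = 200.

x = 59, y = -95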